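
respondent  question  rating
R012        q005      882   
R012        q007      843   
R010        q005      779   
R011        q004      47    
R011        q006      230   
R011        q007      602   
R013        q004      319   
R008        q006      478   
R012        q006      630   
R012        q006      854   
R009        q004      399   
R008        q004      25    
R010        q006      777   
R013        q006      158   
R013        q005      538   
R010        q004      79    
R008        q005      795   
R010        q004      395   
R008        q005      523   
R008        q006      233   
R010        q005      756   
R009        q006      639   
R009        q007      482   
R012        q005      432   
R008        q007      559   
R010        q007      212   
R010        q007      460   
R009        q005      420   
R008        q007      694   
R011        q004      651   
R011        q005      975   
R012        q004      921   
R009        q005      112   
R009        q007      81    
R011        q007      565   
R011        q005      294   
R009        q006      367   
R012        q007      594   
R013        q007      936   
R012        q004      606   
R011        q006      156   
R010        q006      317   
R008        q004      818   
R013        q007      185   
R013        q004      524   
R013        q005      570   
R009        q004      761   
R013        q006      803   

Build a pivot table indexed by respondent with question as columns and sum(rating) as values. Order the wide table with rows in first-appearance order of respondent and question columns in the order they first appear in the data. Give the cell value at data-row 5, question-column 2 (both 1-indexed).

With rows in first-appearance order of respondent, row 5 is respondent=R008. question columns in first-appearance order: q005, q007, q004, q006; column 2 is q007.
Long rows with respondent=R008, question=q007: 559 + 694 = 1253.

1253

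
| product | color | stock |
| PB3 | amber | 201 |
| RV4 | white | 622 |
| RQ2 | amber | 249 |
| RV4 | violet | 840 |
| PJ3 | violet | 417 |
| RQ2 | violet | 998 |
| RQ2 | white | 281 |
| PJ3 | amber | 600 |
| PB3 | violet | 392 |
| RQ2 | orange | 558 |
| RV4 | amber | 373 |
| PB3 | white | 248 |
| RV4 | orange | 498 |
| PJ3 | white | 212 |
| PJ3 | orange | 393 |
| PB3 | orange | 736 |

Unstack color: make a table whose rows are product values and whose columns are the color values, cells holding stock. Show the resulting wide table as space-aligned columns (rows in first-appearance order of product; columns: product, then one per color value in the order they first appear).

Columns: product plus the 4 distinct color values (amber, white, violet, orange).
For example, row PB3 column amber takes stock=201 from the long row (PB3, amber).

product  amber  white  violet  orange
PB3      201    248    392     736   
RV4      373    622    840     498   
RQ2      249    281    998     558   
PJ3      600    212    417     393   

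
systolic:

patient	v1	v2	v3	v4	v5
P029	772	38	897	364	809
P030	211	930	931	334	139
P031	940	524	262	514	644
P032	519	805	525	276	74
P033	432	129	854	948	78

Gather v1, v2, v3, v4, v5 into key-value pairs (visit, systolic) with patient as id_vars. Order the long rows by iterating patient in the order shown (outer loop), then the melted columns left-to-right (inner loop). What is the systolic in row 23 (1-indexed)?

25 rows total (5 × 5). Row 23: index ⌊(23-1)/5⌋ = 4 into patient → P033; (23-1) mod 5 = 2 into the melted columns → v3.
So row 23 is (P033, v3, 854); systolic = 854.

854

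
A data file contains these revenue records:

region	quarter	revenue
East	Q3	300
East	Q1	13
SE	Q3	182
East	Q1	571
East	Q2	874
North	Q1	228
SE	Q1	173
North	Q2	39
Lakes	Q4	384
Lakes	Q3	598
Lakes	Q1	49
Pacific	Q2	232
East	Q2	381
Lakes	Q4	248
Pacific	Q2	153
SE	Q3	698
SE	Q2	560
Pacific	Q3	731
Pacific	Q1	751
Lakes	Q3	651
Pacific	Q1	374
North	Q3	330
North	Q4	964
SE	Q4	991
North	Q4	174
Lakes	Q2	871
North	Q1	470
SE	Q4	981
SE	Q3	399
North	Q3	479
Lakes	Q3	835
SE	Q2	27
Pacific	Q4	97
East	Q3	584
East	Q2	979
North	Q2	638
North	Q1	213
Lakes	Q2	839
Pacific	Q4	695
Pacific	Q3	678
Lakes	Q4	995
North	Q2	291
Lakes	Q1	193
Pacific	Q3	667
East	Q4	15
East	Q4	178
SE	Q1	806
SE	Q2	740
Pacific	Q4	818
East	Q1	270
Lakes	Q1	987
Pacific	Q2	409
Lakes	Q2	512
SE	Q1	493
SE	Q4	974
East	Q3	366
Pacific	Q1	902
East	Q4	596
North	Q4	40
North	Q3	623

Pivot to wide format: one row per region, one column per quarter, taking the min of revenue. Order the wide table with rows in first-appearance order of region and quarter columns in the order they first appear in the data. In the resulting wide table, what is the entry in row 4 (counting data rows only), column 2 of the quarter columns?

49

With rows in first-appearance order of region, row 4 is region=Lakes. quarter columns in first-appearance order: Q3, Q1, Q2, Q4; column 2 is Q1.
Long rows with region=Lakes, quarter=Q1: min(49, 193, 987) = 49.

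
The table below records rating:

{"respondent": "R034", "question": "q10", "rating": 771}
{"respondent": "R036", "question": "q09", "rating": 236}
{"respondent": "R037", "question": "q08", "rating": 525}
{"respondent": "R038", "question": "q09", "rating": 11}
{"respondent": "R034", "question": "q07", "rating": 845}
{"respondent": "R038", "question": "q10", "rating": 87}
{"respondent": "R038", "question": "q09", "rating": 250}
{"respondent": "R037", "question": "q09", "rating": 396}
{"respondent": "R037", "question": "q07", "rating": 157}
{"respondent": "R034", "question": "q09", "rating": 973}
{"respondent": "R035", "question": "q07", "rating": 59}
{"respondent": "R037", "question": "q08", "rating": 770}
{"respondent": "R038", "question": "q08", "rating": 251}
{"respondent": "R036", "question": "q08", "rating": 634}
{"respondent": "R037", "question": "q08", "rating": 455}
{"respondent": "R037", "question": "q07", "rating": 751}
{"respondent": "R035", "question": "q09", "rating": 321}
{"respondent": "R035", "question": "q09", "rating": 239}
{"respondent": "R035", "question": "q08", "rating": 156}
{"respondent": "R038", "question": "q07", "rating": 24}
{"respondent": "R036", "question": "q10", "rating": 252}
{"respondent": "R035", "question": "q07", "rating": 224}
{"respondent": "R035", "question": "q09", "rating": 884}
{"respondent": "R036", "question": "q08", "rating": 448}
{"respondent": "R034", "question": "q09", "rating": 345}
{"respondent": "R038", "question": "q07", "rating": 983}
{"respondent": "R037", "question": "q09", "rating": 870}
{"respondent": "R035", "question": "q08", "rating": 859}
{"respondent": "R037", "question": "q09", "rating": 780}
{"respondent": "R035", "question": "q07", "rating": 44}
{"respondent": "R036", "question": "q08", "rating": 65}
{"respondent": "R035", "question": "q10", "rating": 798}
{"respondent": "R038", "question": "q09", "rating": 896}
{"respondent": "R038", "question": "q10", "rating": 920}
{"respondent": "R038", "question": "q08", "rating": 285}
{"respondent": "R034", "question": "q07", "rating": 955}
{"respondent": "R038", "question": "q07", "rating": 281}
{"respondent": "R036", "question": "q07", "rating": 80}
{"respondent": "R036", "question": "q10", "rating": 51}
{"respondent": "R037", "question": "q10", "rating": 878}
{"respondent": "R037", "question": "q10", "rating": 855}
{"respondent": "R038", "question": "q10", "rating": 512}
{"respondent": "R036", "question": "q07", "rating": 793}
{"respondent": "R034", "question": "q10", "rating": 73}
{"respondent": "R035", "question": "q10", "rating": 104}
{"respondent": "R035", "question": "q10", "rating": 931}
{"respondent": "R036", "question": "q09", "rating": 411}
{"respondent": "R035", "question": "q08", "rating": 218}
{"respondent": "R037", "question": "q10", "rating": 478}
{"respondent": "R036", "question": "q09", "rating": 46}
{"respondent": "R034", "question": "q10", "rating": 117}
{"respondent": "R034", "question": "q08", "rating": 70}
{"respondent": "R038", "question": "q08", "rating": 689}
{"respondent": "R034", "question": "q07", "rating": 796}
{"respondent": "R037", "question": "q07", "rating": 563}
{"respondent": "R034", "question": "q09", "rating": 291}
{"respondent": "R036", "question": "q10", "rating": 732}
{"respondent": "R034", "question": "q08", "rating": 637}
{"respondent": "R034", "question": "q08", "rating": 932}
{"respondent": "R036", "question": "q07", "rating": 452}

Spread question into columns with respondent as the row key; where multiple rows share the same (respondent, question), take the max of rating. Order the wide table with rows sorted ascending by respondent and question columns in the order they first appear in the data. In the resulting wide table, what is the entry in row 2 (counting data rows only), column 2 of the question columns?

With rows sorted ascending by respondent, row 2 is respondent=R035. question columns in first-appearance order: q10, q09, q08, q07; column 2 is q09.
Long rows with respondent=R035, question=q09: max(321, 239, 884) = 884.

884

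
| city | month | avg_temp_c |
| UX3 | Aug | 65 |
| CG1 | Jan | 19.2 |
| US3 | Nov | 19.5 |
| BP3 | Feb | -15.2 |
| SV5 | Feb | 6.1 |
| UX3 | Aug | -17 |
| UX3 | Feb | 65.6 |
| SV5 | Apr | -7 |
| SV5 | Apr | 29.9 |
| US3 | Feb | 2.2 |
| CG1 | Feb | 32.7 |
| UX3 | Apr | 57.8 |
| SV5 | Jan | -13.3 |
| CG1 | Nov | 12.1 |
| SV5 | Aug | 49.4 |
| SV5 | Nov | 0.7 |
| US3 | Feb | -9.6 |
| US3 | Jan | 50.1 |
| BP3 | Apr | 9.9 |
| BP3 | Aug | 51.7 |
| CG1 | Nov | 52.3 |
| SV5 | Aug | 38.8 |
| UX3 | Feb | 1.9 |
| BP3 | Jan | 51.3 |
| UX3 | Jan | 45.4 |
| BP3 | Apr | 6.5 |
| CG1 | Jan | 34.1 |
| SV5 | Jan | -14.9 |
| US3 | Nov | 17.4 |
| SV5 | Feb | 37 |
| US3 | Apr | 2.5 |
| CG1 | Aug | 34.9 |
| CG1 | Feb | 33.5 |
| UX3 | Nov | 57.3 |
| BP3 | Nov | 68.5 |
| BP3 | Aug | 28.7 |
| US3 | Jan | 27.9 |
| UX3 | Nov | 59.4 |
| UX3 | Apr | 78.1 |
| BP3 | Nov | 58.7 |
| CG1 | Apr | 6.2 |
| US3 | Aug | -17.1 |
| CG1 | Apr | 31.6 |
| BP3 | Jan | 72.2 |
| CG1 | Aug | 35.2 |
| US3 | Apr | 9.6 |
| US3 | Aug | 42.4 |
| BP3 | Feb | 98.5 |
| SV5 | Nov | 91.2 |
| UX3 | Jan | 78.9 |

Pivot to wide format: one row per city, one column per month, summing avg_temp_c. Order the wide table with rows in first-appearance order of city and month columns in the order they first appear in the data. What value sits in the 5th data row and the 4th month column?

43.1

With rows in first-appearance order of city, row 5 is city=SV5. month columns in first-appearance order: Aug, Jan, Nov, Feb, Apr; column 4 is Feb.
Long rows with city=SV5, month=Feb: 6.1 + 37 = 43.1.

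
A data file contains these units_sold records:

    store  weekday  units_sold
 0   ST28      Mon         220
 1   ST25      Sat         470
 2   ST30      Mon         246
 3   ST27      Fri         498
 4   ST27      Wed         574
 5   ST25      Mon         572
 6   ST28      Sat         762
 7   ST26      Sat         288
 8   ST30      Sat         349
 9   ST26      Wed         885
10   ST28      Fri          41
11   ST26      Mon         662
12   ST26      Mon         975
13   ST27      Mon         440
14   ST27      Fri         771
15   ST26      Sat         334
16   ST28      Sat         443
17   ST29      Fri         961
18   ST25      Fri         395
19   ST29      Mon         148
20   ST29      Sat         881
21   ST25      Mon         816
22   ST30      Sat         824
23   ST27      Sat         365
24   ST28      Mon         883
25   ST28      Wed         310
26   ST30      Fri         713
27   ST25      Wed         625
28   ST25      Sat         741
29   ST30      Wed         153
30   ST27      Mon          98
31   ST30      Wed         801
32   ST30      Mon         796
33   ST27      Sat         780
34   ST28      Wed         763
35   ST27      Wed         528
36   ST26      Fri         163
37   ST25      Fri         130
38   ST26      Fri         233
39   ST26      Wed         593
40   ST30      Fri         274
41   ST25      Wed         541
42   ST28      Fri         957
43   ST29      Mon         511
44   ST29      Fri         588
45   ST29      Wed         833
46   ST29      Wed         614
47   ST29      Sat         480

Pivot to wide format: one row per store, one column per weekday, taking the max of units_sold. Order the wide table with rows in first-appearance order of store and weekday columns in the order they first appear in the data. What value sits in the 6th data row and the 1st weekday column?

511

With rows in first-appearance order of store, row 6 is store=ST29. weekday columns in first-appearance order: Mon, Sat, Fri, Wed; column 1 is Mon.
Long rows with store=ST29, weekday=Mon: max(148, 511) = 511.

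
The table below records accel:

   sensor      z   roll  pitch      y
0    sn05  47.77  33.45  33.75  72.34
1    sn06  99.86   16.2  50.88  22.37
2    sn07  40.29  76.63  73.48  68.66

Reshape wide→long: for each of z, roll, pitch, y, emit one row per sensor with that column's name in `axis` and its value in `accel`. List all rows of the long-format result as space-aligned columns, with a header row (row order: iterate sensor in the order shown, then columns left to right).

Each (sensor, column) pair becomes one row: 3 × 4 = 12 rows.
For example, (sn05, z) → accel=47.77.

sensor  axis   accel
sn05    z      47.77
sn05    roll   33.45
sn05    pitch  33.75
sn05    y      72.34
sn06    z      99.86
sn06    roll   16.2 
sn06    pitch  50.88
sn06    y      22.37
sn07    z      40.29
sn07    roll   76.63
sn07    pitch  73.48
sn07    y      68.66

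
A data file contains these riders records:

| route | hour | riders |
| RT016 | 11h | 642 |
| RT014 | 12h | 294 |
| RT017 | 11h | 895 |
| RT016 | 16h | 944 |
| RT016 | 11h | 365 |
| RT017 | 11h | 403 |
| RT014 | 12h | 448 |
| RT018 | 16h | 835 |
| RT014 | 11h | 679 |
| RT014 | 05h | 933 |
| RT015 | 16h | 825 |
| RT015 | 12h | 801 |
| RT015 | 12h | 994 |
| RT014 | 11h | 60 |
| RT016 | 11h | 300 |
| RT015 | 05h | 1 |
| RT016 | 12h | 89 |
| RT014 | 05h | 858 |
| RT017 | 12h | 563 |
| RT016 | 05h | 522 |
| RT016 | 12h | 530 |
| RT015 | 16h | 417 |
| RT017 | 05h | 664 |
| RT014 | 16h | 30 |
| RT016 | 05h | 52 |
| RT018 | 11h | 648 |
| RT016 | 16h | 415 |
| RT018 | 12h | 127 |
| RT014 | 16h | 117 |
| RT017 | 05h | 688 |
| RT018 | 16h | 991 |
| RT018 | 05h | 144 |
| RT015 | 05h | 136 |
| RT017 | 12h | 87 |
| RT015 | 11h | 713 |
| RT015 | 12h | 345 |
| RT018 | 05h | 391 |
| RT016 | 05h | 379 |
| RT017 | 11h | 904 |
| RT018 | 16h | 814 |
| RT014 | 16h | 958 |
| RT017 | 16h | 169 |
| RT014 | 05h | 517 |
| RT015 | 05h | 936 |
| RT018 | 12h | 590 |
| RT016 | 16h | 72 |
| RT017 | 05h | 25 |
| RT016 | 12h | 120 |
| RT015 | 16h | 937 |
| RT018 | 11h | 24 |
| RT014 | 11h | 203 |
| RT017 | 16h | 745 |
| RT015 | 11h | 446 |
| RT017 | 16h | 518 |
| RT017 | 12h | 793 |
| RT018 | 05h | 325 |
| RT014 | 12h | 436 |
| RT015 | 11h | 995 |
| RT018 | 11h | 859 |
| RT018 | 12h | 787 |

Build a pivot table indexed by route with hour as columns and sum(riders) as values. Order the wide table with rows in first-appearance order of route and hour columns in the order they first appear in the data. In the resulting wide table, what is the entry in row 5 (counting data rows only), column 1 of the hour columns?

2154

With rows in first-appearance order of route, row 5 is route=RT015. hour columns in first-appearance order: 11h, 12h, 16h, 05h; column 1 is 11h.
Long rows with route=RT015, hour=11h: 713 + 446 + 995 = 2154.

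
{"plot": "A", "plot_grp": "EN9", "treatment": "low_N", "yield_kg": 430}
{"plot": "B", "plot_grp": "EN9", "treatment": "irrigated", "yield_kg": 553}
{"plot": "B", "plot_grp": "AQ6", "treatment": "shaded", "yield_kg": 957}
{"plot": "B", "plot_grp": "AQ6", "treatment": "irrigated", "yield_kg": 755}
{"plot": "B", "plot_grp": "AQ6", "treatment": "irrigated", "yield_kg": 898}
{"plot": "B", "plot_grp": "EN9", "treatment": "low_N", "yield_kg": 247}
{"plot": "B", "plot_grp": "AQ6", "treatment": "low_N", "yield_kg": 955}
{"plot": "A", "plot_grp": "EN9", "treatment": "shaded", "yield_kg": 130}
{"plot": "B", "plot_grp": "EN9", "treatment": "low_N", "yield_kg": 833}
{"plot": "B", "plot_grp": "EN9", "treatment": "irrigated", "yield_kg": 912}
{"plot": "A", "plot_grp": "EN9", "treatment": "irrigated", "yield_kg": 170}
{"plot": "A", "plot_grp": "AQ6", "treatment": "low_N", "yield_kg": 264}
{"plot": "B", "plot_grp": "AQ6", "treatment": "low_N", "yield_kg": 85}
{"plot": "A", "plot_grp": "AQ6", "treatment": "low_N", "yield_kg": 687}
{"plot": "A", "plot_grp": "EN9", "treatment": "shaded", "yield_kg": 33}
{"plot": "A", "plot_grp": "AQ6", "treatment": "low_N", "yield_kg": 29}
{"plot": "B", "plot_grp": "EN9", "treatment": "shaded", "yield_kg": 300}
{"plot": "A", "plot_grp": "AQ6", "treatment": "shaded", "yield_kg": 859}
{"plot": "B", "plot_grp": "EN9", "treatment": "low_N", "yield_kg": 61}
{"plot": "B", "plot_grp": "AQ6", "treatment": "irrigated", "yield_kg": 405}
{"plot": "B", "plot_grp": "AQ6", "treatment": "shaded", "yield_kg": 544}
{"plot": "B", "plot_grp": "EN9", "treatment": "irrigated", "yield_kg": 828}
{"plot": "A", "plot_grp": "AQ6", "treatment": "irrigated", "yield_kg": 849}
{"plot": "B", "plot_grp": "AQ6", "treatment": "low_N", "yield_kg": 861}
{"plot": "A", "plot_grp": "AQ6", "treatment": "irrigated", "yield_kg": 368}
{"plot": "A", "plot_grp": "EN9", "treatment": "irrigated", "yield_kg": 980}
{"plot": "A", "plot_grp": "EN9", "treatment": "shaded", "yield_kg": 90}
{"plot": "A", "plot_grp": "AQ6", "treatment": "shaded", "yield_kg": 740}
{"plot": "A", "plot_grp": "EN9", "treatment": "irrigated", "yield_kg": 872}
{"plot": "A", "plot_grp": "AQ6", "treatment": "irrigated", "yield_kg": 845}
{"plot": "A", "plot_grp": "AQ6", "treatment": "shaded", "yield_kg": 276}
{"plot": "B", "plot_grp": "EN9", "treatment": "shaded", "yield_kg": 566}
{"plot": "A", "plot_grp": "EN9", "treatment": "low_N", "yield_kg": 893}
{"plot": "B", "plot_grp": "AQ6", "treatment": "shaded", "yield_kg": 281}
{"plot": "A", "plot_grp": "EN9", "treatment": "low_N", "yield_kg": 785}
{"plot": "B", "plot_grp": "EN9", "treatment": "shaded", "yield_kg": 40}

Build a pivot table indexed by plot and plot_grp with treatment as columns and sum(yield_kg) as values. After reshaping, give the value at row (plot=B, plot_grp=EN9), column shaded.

Rows with plot=B, plot_grp=EN9 and treatment=shaded: yield_kg values are 300, 566, 40.
300 + 566 + 40 = 906.

906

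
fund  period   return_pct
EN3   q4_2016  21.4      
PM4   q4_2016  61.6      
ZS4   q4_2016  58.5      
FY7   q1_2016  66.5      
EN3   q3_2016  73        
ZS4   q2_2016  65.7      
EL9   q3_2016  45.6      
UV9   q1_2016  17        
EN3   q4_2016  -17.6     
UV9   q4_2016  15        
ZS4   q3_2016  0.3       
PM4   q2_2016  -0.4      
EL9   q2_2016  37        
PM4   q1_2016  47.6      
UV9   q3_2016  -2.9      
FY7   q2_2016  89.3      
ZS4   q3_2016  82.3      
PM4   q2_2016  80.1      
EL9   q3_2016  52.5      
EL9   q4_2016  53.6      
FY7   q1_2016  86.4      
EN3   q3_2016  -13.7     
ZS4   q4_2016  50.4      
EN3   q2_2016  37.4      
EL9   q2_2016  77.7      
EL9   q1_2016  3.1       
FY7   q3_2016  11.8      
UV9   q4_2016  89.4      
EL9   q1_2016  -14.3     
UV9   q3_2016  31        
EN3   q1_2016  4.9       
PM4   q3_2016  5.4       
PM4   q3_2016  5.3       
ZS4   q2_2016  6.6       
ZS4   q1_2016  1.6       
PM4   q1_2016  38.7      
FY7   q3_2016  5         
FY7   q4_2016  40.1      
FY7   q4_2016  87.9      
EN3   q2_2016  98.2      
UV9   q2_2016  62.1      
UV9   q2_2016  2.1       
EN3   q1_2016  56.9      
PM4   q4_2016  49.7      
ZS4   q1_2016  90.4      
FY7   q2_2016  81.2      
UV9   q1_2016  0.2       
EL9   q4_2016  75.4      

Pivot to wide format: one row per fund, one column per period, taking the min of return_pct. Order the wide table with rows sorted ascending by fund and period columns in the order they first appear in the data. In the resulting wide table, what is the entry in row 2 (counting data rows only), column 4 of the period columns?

With rows sorted ascending by fund, row 2 is fund=EN3. period columns in first-appearance order: q4_2016, q1_2016, q3_2016, q2_2016; column 4 is q2_2016.
Long rows with fund=EN3, period=q2_2016: min(37.4, 98.2) = 37.4.

37.4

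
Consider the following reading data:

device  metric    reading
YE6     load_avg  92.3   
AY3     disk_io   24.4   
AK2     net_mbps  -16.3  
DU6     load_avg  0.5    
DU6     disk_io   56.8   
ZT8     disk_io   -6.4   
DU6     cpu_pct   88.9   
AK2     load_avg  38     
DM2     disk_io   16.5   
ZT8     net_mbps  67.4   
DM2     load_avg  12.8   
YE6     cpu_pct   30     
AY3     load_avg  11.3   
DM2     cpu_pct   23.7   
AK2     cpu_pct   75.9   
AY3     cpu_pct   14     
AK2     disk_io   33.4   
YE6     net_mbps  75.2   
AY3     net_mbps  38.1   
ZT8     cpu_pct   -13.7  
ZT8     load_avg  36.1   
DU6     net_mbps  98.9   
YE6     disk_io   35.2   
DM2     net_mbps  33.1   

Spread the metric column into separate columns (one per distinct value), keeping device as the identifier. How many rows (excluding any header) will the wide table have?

6

6 distinct device values → 6 rows.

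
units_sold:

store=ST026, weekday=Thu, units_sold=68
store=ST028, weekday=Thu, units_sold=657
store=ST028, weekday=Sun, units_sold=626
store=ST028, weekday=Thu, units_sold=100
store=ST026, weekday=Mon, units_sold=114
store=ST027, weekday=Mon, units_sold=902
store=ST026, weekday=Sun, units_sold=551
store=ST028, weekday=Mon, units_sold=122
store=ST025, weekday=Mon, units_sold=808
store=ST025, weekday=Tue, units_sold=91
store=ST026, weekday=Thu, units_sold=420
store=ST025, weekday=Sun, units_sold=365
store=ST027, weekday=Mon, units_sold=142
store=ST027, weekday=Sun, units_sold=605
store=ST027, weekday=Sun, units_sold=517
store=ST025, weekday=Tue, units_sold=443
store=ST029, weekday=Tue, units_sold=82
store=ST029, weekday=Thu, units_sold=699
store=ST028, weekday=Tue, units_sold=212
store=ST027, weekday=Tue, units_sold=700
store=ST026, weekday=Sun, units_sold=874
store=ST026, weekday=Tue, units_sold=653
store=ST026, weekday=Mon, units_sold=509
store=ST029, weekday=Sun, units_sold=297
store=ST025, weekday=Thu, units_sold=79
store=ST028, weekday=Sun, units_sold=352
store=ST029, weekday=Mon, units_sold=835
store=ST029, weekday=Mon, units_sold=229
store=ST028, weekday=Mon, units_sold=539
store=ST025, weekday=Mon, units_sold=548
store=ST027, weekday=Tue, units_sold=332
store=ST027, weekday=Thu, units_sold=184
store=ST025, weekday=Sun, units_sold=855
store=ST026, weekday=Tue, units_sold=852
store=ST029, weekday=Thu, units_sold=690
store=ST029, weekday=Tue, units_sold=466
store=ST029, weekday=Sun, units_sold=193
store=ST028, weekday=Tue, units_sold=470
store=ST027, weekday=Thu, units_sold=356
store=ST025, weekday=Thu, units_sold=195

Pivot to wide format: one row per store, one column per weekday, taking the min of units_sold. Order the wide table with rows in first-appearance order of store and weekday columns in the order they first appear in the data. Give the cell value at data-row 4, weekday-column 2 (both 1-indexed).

365

With rows in first-appearance order of store, row 4 is store=ST025. weekday columns in first-appearance order: Thu, Sun, Mon, Tue; column 2 is Sun.
Long rows with store=ST025, weekday=Sun: min(365, 855) = 365.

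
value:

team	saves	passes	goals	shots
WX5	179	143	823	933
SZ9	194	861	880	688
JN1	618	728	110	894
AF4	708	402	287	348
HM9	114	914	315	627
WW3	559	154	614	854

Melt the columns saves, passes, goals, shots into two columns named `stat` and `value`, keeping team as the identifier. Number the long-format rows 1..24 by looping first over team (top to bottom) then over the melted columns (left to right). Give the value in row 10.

24 rows total (6 × 4). Row 10: index ⌊(10-1)/4⌋ = 2 into team → JN1; (10-1) mod 4 = 1 into the melted columns → passes.
So row 10 is (JN1, passes, 728); value = 728.

728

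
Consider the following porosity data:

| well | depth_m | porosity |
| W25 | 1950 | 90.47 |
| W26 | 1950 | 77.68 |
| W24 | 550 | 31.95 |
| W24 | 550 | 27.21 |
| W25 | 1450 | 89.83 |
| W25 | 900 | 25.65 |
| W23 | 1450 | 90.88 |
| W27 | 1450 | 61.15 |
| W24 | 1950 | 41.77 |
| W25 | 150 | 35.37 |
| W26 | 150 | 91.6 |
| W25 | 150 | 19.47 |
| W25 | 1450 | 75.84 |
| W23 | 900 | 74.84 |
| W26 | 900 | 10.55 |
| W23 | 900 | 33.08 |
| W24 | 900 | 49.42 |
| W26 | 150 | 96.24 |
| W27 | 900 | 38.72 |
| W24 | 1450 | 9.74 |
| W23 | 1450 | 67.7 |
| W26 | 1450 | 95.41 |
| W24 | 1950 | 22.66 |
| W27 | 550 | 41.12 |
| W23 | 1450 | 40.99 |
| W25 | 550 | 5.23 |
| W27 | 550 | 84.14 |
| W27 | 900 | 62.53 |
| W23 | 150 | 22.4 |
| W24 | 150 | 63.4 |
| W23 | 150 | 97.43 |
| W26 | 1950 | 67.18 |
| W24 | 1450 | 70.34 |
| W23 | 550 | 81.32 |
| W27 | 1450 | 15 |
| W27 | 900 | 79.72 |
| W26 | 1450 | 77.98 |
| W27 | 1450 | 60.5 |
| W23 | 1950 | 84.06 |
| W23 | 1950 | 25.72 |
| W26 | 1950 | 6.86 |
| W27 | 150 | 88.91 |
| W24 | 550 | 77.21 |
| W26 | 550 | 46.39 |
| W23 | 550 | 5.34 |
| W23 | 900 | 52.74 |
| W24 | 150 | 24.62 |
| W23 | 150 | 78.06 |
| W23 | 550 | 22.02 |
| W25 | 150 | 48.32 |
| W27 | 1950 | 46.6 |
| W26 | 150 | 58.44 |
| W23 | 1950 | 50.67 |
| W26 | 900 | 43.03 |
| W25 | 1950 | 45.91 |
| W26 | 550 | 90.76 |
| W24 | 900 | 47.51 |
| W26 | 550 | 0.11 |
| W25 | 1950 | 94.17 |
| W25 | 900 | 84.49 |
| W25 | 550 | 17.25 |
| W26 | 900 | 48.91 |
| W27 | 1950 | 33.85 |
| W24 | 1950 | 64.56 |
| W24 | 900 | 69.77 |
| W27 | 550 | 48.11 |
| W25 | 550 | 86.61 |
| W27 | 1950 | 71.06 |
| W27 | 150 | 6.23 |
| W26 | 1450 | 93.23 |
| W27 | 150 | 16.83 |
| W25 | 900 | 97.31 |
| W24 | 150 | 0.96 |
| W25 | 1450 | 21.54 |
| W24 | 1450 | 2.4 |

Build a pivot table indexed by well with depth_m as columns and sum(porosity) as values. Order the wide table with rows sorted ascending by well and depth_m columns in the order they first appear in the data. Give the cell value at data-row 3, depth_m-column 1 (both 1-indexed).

230.55

With rows sorted ascending by well, row 3 is well=W25. depth_m columns in first-appearance order: 1950, 550, 1450, 900, 150; column 1 is 1950.
Long rows with well=W25, depth_m=1950: 90.47 + 45.91 + 94.17 = 230.55.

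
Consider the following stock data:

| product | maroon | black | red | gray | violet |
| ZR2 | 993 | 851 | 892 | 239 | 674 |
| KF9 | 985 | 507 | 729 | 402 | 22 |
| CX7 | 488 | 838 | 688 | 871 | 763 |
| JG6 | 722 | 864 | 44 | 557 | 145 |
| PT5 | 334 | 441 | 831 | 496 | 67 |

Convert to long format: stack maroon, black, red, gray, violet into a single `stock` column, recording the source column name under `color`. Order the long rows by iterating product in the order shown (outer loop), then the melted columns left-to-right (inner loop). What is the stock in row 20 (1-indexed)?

145

25 rows total (5 × 5). Row 20: index ⌊(20-1)/5⌋ = 3 into product → JG6; (20-1) mod 5 = 4 into the melted columns → violet.
So row 20 is (JG6, violet, 145); stock = 145.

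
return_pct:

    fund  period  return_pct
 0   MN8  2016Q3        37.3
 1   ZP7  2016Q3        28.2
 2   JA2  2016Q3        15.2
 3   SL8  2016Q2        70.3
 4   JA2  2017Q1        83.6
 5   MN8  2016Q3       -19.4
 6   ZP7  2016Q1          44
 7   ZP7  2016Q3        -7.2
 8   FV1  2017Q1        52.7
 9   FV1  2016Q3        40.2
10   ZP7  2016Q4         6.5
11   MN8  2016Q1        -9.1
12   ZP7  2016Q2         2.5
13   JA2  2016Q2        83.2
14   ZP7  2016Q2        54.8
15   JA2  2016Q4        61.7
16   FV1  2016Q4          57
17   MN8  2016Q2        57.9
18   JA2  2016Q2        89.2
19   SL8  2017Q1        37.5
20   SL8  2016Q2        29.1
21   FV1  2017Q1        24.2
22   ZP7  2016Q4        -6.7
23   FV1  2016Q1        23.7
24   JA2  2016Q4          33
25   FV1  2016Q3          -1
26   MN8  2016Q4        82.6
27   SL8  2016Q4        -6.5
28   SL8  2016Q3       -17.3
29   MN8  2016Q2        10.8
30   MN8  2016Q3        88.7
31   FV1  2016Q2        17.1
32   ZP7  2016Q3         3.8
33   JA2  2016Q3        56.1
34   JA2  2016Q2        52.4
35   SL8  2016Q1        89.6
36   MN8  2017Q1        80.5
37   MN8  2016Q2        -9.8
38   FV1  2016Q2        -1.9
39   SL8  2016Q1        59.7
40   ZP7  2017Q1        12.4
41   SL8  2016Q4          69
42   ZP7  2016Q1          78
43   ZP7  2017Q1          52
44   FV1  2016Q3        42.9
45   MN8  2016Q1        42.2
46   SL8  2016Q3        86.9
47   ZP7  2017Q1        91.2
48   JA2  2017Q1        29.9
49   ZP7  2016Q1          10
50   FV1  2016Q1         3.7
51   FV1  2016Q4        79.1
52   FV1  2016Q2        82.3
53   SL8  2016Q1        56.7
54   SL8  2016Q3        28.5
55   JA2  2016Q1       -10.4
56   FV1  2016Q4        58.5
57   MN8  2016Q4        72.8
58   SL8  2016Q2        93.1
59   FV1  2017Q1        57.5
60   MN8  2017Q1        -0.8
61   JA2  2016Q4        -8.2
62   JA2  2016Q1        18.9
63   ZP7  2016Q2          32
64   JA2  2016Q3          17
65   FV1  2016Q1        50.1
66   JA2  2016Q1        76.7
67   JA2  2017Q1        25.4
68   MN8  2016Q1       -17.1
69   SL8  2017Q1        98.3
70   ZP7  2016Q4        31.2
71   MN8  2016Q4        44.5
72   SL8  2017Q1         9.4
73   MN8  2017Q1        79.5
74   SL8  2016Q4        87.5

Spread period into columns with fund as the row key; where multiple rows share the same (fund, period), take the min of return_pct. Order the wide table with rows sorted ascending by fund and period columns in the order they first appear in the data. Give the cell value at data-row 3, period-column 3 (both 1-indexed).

-0.8

With rows sorted ascending by fund, row 3 is fund=MN8. period columns in first-appearance order: 2016Q3, 2016Q2, 2017Q1, 2016Q1, 2016Q4; column 3 is 2017Q1.
Long rows with fund=MN8, period=2017Q1: min(80.5, -0.8, 79.5) = -0.8.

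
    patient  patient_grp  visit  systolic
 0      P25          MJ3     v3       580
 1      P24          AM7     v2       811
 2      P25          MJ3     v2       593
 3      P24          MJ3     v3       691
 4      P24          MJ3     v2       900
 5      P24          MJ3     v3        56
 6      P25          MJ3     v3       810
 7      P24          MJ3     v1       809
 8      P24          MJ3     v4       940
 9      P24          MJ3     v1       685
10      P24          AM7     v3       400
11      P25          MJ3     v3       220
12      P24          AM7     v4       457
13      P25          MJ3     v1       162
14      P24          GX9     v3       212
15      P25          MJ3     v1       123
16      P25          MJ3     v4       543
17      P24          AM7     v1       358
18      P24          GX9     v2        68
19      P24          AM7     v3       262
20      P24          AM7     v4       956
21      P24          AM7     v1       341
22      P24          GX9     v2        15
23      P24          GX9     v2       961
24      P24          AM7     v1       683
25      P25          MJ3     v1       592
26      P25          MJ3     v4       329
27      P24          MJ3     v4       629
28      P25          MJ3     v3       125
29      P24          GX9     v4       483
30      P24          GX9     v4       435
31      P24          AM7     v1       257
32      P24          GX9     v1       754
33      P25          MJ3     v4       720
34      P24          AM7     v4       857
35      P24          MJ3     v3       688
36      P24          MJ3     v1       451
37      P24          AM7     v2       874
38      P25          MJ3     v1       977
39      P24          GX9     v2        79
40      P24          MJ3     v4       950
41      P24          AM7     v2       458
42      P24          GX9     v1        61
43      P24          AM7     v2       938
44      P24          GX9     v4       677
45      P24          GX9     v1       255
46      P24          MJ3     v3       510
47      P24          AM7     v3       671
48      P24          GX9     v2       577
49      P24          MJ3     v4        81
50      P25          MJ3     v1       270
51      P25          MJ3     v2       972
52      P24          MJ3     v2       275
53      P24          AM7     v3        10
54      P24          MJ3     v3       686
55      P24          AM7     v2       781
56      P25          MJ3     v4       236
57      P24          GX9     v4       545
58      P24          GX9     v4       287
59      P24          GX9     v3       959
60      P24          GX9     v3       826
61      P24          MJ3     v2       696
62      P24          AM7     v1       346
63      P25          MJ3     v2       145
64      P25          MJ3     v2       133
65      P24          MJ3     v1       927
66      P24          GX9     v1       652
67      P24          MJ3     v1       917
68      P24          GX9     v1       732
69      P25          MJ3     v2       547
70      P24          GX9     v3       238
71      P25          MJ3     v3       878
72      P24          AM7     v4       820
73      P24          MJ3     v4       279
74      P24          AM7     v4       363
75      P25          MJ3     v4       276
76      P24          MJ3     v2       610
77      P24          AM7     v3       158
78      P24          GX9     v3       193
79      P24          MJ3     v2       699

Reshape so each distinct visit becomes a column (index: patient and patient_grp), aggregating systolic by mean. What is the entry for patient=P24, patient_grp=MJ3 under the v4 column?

Rows with patient=P24, patient_grp=MJ3 and visit=v4: systolic values are 940, 629, 950, 81, 279.
(940 + 629 + 950 + 81 + 279) / 5 = 575.80.

575.80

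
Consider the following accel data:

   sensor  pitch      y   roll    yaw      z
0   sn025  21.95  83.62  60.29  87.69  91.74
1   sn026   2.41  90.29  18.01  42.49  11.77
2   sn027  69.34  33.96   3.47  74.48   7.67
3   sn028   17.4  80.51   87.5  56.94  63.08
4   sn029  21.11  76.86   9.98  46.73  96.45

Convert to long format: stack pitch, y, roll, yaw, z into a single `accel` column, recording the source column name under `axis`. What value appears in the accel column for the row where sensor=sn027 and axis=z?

Unpivoting turns each (sensor, wide-column) pair into one long row.
The wide cell at row sn027, column z holds 7.67, so the long row (sn027, z) has accel=7.67.

7.67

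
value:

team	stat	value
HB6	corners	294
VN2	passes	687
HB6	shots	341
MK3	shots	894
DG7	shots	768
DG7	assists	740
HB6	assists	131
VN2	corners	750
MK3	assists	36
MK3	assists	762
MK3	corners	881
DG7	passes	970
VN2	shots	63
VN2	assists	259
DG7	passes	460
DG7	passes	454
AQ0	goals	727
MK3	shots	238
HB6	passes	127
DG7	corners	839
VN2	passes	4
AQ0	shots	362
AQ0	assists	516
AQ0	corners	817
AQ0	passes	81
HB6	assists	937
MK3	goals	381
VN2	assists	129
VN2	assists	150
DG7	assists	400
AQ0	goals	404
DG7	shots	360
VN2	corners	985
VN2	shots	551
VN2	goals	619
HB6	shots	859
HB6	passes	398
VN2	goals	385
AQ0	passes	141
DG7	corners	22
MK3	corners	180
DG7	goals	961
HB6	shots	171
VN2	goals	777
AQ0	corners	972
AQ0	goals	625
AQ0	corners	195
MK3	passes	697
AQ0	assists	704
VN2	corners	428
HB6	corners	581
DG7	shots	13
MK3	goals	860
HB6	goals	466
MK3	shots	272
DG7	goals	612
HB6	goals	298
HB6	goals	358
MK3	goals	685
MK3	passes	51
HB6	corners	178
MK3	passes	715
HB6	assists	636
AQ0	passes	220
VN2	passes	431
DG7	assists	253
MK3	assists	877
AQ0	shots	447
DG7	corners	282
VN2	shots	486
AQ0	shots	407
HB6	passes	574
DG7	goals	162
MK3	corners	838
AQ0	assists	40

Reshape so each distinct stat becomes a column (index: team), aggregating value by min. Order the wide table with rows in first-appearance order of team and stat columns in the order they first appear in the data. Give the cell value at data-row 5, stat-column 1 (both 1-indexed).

With rows in first-appearance order of team, row 5 is team=AQ0. stat columns in first-appearance order: corners, passes, shots, assists, goals; column 1 is corners.
Long rows with team=AQ0, stat=corners: min(817, 972, 195) = 195.

195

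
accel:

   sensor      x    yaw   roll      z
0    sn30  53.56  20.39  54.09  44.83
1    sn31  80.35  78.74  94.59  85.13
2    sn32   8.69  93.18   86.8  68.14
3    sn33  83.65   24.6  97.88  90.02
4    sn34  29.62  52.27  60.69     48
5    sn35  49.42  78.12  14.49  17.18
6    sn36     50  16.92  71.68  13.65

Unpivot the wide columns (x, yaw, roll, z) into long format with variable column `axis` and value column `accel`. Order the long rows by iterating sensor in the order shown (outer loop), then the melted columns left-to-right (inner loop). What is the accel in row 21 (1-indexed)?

49.42

28 rows total (7 × 4). Row 21: index ⌊(21-1)/4⌋ = 5 into sensor → sn35; (21-1) mod 4 = 0 into the melted columns → x.
So row 21 is (sn35, x, 49.42); accel = 49.42.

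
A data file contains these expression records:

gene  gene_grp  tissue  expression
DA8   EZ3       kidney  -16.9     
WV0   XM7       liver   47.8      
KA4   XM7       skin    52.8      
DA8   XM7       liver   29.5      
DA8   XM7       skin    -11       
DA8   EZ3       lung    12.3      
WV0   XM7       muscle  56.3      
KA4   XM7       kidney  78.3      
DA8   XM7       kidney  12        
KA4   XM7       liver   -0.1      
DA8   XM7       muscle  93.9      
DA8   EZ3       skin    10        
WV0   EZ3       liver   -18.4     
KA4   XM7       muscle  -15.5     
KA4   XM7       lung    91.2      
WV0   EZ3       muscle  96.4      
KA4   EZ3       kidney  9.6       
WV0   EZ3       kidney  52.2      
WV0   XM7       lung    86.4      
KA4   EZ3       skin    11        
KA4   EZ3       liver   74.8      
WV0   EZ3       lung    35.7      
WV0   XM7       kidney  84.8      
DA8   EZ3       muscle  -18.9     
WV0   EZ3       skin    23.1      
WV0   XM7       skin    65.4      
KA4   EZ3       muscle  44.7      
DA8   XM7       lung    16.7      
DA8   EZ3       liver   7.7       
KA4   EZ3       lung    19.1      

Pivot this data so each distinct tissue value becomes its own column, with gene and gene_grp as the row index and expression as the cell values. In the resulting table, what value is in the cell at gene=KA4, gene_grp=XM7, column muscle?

-15.5

Wide layout: rows indexed by gene and gene_grp, columns are the 5 distinct tissue values (kidney, liver, skin, lung, muscle).
Cell (gene=KA4, gene_grp=XM7, tissue=muscle) draws from the long row where gene=KA4, gene_grp=XM7 and tissue=muscle, which has expression=-15.5.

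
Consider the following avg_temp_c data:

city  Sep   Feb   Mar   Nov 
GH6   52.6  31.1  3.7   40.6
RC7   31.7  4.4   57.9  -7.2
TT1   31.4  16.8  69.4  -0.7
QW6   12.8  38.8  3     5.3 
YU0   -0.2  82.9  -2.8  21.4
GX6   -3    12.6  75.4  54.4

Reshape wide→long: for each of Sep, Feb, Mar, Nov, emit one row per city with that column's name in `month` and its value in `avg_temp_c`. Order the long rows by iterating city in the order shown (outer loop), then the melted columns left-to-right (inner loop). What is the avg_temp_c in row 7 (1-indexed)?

57.9

24 rows total (6 × 4). Row 7: index ⌊(7-1)/4⌋ = 1 into city → RC7; (7-1) mod 4 = 2 into the melted columns → Mar.
So row 7 is (RC7, Mar, 57.9); avg_temp_c = 57.9.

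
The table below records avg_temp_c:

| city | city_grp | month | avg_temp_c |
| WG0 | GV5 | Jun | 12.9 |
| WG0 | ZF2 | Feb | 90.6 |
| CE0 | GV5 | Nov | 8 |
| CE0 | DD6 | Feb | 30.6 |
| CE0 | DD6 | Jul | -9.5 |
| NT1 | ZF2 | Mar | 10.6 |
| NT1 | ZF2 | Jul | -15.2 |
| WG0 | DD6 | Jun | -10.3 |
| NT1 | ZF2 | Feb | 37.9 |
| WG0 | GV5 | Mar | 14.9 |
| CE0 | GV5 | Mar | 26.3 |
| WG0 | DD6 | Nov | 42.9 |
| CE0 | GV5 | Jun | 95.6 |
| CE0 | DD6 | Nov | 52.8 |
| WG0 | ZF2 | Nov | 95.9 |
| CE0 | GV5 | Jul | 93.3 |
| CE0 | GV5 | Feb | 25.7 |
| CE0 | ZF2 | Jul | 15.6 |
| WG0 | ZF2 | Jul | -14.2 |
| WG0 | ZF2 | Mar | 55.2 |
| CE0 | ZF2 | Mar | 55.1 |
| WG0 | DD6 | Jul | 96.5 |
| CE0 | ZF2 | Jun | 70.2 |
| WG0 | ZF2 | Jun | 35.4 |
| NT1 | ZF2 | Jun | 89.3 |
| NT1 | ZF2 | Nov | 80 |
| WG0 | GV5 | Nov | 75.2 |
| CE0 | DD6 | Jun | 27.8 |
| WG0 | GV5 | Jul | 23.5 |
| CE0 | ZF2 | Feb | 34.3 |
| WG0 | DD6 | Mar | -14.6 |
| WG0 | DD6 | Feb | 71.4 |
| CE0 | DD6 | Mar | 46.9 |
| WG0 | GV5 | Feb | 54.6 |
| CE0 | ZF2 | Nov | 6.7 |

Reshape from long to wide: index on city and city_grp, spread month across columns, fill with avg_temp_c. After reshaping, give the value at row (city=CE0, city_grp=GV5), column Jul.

93.3

Wide layout: rows indexed by city and city_grp, columns are the 5 distinct month values (Jun, Feb, Nov, Jul, Mar).
Cell (city=CE0, city_grp=GV5, month=Jul) draws from the long row where city=CE0, city_grp=GV5 and month=Jul, which has avg_temp_c=93.3.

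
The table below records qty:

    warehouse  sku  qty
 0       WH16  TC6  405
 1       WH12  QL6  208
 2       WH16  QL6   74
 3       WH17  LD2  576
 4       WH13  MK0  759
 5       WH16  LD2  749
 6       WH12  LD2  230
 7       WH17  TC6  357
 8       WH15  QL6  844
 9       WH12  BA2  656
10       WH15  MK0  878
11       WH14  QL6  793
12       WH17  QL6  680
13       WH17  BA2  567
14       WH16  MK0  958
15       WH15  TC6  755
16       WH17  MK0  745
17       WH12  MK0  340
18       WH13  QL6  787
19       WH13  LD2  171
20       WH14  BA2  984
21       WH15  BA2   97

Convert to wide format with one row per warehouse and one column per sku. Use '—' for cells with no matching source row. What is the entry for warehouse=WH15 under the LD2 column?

—

No long-format row has warehouse=WH15 and sku=LD2, so the cell is —.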